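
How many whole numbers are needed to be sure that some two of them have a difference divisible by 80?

Two integers differ by a multiple of 80 exactly when they share a remainder mod 80.
There are 80 residue classes mod 80, so 80 integers can all lie in distinct classes.
One more integer must repeat a residue, giving a difference divisible by 80. So n = 80 + 1 = 81.

81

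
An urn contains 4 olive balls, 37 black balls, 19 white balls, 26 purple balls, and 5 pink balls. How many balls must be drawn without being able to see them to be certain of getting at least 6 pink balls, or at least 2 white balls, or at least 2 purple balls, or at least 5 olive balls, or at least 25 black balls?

36

Each of the 5 colors has its own threshold; avoid all of them simultaneously.
The worst case stops just short of every target: 4 olive, 24 black, 1 white, 1 purple, 5 pink — 4 + 24 + 1 + 1 + 5 = 35 balls.
One more ball must push some color to its target, so 35 + 1 = 36.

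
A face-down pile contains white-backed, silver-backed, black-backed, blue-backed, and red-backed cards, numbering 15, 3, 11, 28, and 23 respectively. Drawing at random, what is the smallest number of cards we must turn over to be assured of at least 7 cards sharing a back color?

Treat the 5 back colors as pigeonholes.
In the worst case we take at most 6 of each back color, but all 3 silver-backed (fewer than 6), giving 6 + 3 + 6 + 6 + 6 = 27.
One more card then forces some back color to 7, so 27 + 1 = 28.

28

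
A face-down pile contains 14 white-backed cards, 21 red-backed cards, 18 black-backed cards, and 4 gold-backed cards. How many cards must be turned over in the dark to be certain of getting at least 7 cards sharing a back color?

In the worst case we take at most 6 of each back color, but all 4 gold-backed (fewer than 6), giving 6 + 6 + 6 + 4 = 22.
One more card then forces some back color to 7, so 22 + 1 = 23.

23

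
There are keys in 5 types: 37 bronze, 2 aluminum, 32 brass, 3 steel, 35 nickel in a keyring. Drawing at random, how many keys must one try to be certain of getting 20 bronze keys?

To avoid bronze keys as long as possible, exhaust the other 4 types first.
The worst case draws every non-bronze key first: 2 + 32 + 3 + 35 = 72.
The next 20 draws are then forced to be bronze, giving 72 + 20 = 92.

92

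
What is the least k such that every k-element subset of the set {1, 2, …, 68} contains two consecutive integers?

35

Partition {1, …, 68} into 34 pairs: {1,2}, {3,4}, …, {67,68}.
Choosing 34 integers — say the 34 even numbers 2, 4, …, 68 — takes one from each pair and avoids the property.
Choosing 35 forces two into the same pair by pigeonhole, and those are consecutive. So 35.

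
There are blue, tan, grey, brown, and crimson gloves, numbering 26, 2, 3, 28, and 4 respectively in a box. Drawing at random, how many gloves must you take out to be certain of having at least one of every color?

The hardest color to obtain is tan: we could draw every other glove first — 63 − 2 = 61 gloves — without a single tan one.
The next draw must be tan, so 61 + 1 = 62.

62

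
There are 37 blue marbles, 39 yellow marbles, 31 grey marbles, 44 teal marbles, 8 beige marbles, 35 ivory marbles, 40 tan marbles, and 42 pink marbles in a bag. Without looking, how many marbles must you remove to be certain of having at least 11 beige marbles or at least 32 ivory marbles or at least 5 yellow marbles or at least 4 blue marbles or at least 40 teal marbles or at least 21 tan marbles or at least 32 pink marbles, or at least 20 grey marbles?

156

Each of the 8 colors has its own threshold; avoid all of them simultaneously.
The worst case stops just short of every target: 3 blue, 4 yellow, 19 grey, 39 teal, all 8 beige, 31 ivory, 20 tan, 31 pink — 3 + 4 + 19 + 39 + 8 + 31 + 20 + 31 = 155 marbles.
One more marble must push some color to its target, so 155 + 1 = 156.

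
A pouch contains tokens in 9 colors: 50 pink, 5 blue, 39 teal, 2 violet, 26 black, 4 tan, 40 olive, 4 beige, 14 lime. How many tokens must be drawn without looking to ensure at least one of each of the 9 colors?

The hardest color to obtain is violet: we could draw every other token first — 184 − 2 = 182 tokens — without a single violet one.
The next draw must be violet, so 182 + 1 = 183.

183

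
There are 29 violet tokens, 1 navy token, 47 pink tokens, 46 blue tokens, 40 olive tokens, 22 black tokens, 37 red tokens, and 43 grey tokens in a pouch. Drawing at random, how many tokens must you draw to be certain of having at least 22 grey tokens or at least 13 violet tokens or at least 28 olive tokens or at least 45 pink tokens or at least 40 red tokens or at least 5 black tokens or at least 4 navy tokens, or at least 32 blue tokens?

178

Each of the 8 colors has its own threshold; avoid all of them simultaneously.
The worst case stops just short of every target: 12 violet, all 1 navy, 44 pink, 31 blue, 27 olive, 4 black, all 37 red, 21 grey — 12 + 1 + 44 + 31 + 27 + 4 + 37 + 21 = 177 tokens.
One more token must push some color to its target, so 177 + 1 = 178.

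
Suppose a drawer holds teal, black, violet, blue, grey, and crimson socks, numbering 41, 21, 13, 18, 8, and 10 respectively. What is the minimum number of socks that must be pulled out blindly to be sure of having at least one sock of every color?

104

The hardest color to obtain is grey: we could draw every other sock first — 111 − 8 = 103 socks — without a single grey one.
The next draw must be grey, so 103 + 1 = 104.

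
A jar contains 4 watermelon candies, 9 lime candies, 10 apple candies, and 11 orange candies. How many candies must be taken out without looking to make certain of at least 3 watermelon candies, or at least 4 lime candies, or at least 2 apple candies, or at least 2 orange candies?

The worst case stops just short of every target: 2 watermelon, 3 lime, 1 apple, 1 orange — 2 + 3 + 1 + 1 = 7 candies.
One more candy must push some flavor to its target, so 7 + 1 = 8.

8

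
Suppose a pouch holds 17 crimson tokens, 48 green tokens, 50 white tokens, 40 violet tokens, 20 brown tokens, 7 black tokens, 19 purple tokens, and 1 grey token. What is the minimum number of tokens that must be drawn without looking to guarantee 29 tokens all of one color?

149

In the worst case we take at most 28 of each color, but all 17 crimson, all 20 brown, all 7 black, all 19 purple, and all 1 grey (fewer than 28), giving 17 + 28 + 28 + 28 + 20 + 7 + 19 + 1 = 148.
One more token then forces some color to 29, so 148 + 1 = 149.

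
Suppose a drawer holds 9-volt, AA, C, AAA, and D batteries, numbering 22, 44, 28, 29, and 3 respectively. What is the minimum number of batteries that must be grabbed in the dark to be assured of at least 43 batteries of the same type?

In the worst case we take at most 42 of each type, but all 22 9-volt, all 28 C, all 29 AAA, and all 3 D (fewer than 42), giving 22 + 42 + 28 + 29 + 3 = 124.
One more battery then forces some type to 43, so 124 + 1 = 125.

125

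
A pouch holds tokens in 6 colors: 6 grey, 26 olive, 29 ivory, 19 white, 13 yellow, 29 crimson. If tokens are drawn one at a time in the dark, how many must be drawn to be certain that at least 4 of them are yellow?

The worst case draws every non-yellow token first: 6 + 26 + 29 + 19 + 29 = 109.
The next 4 draws are then forced to be yellow, giving 109 + 4 = 113.

113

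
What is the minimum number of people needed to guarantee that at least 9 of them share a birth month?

There are 12 months of the year acting as pigeonholes.
With 12 × 8 = 96 people we could place exactly 8 in each, with no class reaching 9.
One more forces some class to hold 9, so 96 + 1 = 97.

97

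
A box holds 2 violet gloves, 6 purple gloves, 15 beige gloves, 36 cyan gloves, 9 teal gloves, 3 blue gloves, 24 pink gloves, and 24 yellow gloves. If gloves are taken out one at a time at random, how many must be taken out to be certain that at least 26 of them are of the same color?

In the worst case we take at most 25 of each color, but all 2 violet, all 6 purple, all 15 beige, all 9 teal, all 3 blue, all 24 pink, and all 24 yellow (fewer than 25), giving 2 + 6 + 15 + 25 + 9 + 3 + 24 + 24 = 108.
One more glove then forces some color to 26, so 108 + 1 = 109.

109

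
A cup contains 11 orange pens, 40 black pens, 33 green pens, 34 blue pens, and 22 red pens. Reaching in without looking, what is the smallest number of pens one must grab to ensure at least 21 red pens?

The worst case draws every non-red pen first: 11 + 40 + 33 + 34 = 118.
The next 21 draws are then forced to be red, giving 118 + 21 = 139.

139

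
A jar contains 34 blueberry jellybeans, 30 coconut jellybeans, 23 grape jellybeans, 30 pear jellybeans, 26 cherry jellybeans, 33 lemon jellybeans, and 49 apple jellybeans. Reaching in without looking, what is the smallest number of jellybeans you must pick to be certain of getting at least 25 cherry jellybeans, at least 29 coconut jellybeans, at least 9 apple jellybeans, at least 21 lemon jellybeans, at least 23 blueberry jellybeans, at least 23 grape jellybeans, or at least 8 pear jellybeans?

132

Each of the 7 flavors has its own threshold; avoid all of them simultaneously.
The worst case stops just short of every target: 22 blueberry, 28 coconut, 22 grape, 7 pear, 24 cherry, 20 lemon, 8 apple — 22 + 28 + 22 + 7 + 24 + 20 + 8 = 131 jellybeans.
One more jellybean must push some flavor to its target, so 131 + 1 = 132.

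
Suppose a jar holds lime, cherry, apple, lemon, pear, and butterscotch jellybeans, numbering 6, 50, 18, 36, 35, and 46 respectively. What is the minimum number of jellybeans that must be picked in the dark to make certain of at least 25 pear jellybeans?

181

The worst case draws every non-pear jellybean first: 6 + 50 + 18 + 36 + 46 = 156.
The next 25 draws are then forced to be pear, giving 156 + 25 = 181.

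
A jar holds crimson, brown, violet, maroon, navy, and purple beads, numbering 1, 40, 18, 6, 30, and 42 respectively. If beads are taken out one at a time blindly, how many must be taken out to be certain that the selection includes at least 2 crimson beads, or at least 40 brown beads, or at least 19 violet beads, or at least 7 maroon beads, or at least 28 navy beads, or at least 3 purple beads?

The worst case stops just short of every target: 1 crimson, 39 brown, 18 violet, 6 maroon, 27 navy, 2 purple — 1 + 39 + 18 + 6 + 27 + 2 = 93 beads.
One more bead must push some color to its target, so 93 + 1 = 94.

94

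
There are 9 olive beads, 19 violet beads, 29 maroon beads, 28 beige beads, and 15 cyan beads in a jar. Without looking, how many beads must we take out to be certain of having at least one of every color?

92

The hardest color to obtain is olive: we could draw every other bead first — 100 − 9 = 91 beads — without a single olive one.
The next draw must be olive, so 91 + 1 = 92.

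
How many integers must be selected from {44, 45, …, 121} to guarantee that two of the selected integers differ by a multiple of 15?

16

Group the integers by remainder mod 15; there are 15 residue classes, each nonempty in this range.
Choosing one from each class (15 integers) avoids any shared remainder.
One more choice must repeat a class, so two differ by a multiple of 15. Hence 15 + 1 = 16.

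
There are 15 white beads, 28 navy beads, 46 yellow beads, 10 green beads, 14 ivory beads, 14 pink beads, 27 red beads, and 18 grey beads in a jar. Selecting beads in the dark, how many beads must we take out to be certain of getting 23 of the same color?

In the worst case we take at most 22 of each color, but all 15 white, all 10 green, all 14 ivory, all 14 pink, and all 18 grey (fewer than 22), giving 15 + 22 + 22 + 10 + 14 + 14 + 22 + 18 = 137.
One more bead then forces some color to 23, so 137 + 1 = 138.

138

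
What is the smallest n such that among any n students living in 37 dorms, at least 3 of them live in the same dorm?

There are 37 dorms acting as pigeonholes.
With 37 × 2 = 74 students we could place exactly 2 in each, with no class reaching 3.
One more forces some class to hold 3, so 74 + 1 = 75.

75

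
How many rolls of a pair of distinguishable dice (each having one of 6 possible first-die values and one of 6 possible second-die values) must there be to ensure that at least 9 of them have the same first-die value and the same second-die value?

289

There are 6 × 6 = 36 (first-die value, second-die value) combinations acting as pigeonholes.
With 36 × 8 = 288 rolls of a pair of distinguishable dice we could place exactly 8 in each, with no (first-die value, second-die value) pair reaching 9.
One more forces some (first-die value, second-die value) pair to hold 9, so 288 + 1 = 289.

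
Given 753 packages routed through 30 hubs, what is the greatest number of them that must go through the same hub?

If each of the 30 hubs held at most 25, the total would be at most 30 × 25 = 750 < 753, a contradiction.
So at least one holds ⌈753/30⌉ = 26.

26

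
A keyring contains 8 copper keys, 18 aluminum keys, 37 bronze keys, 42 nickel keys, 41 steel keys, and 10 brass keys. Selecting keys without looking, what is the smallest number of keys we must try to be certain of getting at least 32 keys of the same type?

In the worst case we take at most 31 of each type, but all 8 copper, all 18 aluminum, and all 10 brass (fewer than 31), giving 8 + 18 + 31 + 31 + 31 + 10 = 129.
One more key then forces some type to 32, so 129 + 1 = 130.

130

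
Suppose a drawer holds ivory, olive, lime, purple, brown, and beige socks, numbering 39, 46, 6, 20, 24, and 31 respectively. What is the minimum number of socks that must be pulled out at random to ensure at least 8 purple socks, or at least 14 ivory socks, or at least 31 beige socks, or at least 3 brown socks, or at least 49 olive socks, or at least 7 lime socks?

The worst case stops just short of every target: 13 ivory, all 46 olive, 6 lime, 7 purple, 2 brown, 30 beige — 13 + 46 + 6 + 7 + 2 + 30 = 104 socks.
One more sock must push some color to its target, so 104 + 1 = 105.

105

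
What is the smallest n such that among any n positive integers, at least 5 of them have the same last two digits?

There are 100 possible two-digit endings acting as pigeonholes.
With 100 × 4 = 400 positive integers we could place exactly 4 in each, with no class reaching 5.
One more forces some class to hold 5, so 400 + 1 = 401.

401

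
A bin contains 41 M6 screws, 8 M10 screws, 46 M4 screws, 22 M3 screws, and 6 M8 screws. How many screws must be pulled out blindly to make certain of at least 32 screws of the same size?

99

Treat the 5 sizes as pigeonholes.
In the worst case we take at most 31 of each size, but all 8 M10, all 22 M3, and all 6 M8 (fewer than 31), giving 31 + 8 + 31 + 22 + 6 = 98.
One more screw then forces some size to 32, so 98 + 1 = 99.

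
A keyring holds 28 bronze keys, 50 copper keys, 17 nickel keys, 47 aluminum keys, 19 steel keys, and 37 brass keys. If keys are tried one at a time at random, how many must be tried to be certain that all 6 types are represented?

The hardest type to obtain is nickel: we could draw every other key first — 198 − 17 = 181 keys — without a single nickel one.
The next draw must be nickel, so 181 + 1 = 182.

182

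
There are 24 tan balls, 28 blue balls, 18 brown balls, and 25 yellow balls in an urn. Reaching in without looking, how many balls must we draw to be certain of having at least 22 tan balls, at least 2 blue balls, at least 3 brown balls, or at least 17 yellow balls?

41

The worst case stops just short of every target: 21 tan, 1 blue, 2 brown, 16 yellow — 21 + 1 + 2 + 16 = 40 balls.
One more ball must push some color to its target, so 40 + 1 = 41.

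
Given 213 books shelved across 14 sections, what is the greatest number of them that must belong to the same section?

16

The 213 books fall into 14 sections.
If each of the 14 sections held at most 15, the total would be at most 14 × 15 = 210 < 213, a contradiction.
So at least one holds ⌈213/14⌉ = 16.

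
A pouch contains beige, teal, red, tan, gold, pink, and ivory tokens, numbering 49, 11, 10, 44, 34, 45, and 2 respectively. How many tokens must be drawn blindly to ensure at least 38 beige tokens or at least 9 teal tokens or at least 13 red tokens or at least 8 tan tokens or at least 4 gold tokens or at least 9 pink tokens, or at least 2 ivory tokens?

The worst case stops just short of every target: 37 beige, 8 teal, all 10 red, 7 tan, 3 gold, 8 pink, 1 ivory — 37 + 8 + 10 + 7 + 3 + 8 + 1 = 74 tokens.
One more token must push some color to its target, so 74 + 1 = 75.

75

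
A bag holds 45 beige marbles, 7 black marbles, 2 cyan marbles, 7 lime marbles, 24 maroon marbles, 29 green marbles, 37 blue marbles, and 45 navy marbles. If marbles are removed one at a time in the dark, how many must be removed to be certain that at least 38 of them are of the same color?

181

In the worst case we take at most 37 of each color, but all 7 black, all 2 cyan, all 7 lime, all 24 maroon, and all 29 green (fewer than 37), giving 37 + 7 + 2 + 7 + 24 + 29 + 37 + 37 = 180.
One more marble then forces some color to 38, so 180 + 1 = 181.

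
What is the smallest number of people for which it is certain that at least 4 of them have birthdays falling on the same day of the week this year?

There are 7 days of the week acting as pigeonholes.
With 7 × 3 = 21 people we could place exactly 3 in each, with no class reaching 4.
One more forces some class to hold 4, so 21 + 1 = 22.

22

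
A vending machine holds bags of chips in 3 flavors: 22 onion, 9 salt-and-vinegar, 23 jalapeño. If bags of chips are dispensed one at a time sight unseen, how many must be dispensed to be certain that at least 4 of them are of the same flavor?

10

Treat the 3 flavors as pigeonholes.
The worst case takes 3 bags of chips of each flavor without reaching 4 of any: 3 × 3 = 9.
The next bag of chips must bring some flavor to 4, so 9 + 1 = 10.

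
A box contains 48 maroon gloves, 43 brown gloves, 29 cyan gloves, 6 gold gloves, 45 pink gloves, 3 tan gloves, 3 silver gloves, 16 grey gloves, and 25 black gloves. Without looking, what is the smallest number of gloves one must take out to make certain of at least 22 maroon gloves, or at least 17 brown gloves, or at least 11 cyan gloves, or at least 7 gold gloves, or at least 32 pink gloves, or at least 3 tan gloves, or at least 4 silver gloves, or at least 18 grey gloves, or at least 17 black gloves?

122

The worst case stops just short of every target: 21 maroon, 16 brown, 10 cyan, 6 gold, 31 pink, 2 tan, 3 silver, all 16 grey, 16 black — 21 + 16 + 10 + 6 + 31 + 2 + 3 + 16 + 16 = 121 gloves.
One more glove must push some color to its target, so 121 + 1 = 122.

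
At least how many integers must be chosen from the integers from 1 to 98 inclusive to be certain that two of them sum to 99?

Partition {1, …, 98} into 49 pairs: {1,98}, {2,97}, …, {49,50}.
Choosing 49 integers — say the integers 1 through 49 — takes one from each pair and avoids the property.
Choosing 50 forces two into the same pair by pigeonhole, and those sum to 99. So 50.

50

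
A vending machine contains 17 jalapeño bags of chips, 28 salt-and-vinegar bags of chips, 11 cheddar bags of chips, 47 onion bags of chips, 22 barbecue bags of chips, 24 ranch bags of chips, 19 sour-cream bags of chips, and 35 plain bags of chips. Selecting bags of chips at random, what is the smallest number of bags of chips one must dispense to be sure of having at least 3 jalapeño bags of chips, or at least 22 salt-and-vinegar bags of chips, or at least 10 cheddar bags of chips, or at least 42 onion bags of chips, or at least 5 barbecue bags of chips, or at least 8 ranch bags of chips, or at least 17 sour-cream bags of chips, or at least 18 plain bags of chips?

118

The worst case stops just short of every target: 2 jalapeño, 21 salt-and-vinegar, 9 cheddar, 41 onion, 4 barbecue, 7 ranch, 16 sour-cream, 17 plain — 2 + 21 + 9 + 41 + 4 + 7 + 16 + 17 = 117 bags of chips.
One more bag of chips must push some flavor to its target, so 117 + 1 = 118.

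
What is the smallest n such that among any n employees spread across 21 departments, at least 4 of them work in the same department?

There are 21 departments acting as pigeonholes.
With 21 × 3 = 63 employees we could place exactly 3 in each, with no class reaching 4.
One more forces some class to hold 4, so 63 + 1 = 64.

64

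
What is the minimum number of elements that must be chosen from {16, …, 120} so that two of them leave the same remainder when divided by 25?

26

Group the integers by remainder mod 25; there are 25 residue classes, each nonempty in this range.
Choosing one from each class (25 integers) avoids any shared remainder.
One more choice must repeat a class, so two differ by a multiple of 25. Hence 25 + 1 = 26.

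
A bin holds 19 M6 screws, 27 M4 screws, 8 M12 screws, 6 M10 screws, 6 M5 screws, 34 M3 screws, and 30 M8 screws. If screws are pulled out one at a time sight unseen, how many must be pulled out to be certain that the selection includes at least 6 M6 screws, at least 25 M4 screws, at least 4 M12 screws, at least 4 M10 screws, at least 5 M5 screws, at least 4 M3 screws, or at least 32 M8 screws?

73

The worst case stops just short of every target: 5 M6, 24 M4, 3 M12, 3 M10, 4 M5, 3 M3, all 30 M8 — 5 + 24 + 3 + 3 + 4 + 3 + 30 = 72 screws.
One more screw must push some size to its target, so 72 + 1 = 73.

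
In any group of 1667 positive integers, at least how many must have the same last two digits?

The 1667 positive integers fall into 100 possible two-digit endings.
If each of the 100 possible two-digit endings held at most 16, the total would be at most 100 × 16 = 1600 < 1667, a contradiction.
So at least one holds ⌈1667/100⌉ = 17.

17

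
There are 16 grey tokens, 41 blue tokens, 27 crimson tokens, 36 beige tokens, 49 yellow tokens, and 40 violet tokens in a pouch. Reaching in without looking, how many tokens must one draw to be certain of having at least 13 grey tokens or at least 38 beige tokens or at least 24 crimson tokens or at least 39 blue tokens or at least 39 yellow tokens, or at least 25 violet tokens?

172

Each of the 6 colors has its own threshold; avoid all of them simultaneously.
The worst case stops just short of every target: 12 grey, 38 blue, 23 crimson, all 36 beige, 38 yellow, 24 violet — 12 + 38 + 23 + 36 + 38 + 24 = 171 tokens.
One more token must push some color to its target, so 171 + 1 = 172.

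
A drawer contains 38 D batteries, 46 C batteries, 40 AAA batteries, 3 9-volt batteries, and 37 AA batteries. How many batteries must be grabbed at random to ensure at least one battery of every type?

The hardest type to obtain is 9-volt: we could draw every other battery first — 164 − 3 = 161 batteries — without a single 9-volt one.
The next draw must be 9-volt, so 161 + 1 = 162.

162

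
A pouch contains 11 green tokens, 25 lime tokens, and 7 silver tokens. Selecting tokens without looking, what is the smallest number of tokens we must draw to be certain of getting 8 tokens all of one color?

The worst case takes 7 tokens of each color without reaching 8 of any: 3 × 7 = 21.
The next token must bring some color to 8, so 21 + 1 = 22.

22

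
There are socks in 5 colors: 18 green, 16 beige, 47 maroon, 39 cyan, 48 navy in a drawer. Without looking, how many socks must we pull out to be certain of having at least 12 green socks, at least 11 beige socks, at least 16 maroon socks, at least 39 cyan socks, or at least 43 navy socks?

The worst case stops just short of every target: 11 green, 10 beige, 15 maroon, 38 cyan, 42 navy — 11 + 10 + 15 + 38 + 42 = 116 socks.
One more sock must push some color to its target, so 116 + 1 = 117.

117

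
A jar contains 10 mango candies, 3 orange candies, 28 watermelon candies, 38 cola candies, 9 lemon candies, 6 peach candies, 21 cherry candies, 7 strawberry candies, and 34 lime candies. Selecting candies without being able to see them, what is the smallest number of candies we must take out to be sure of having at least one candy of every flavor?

154

The hardest flavor to obtain is orange: we could draw every other candy first — 156 − 3 = 153 candies — without a single orange one.
The next draw must be orange, so 153 + 1 = 154.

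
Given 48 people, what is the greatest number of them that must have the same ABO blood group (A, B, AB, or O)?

12

There are 4 ABO blood groups, which serve as the pigeonholes.
If each of the 4 ABO blood groups held at most 11, the total would be at most 4 × 11 = 44 < 48, a contradiction.
So at least one holds ⌈48/4⌉ = 12.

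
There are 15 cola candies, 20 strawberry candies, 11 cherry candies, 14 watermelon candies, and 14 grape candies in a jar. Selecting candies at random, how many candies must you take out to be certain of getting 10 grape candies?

To avoid grape candies as long as possible, exhaust the other 4 flavors first.
The worst case draws every non-grape candy first: 15 + 20 + 11 + 14 = 60.
The next 10 draws are then forced to be grape, giving 60 + 10 = 70.

70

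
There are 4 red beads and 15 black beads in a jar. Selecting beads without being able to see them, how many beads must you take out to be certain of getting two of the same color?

The worst case takes 1 bead of each color without reaching 2 of any: 2 × 1 = 2.
The next bead must bring some color to 2, so 2 + 1 = 3.

3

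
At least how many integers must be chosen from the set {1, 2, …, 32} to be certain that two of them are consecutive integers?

Partition {1, …, 32} into 16 pairs: {1,2}, {3,4}, …, {31,32}.
Choosing 16 integers — say the 16 even numbers 2, 4, …, 32 — takes one from each pair and avoids the property.
Choosing 17 forces two into the same pair by pigeonhole, and those are consecutive. So 17.

17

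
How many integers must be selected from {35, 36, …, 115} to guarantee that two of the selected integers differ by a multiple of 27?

Group the integers by remainder mod 27; there are 27 residue classes, each nonempty in this range.
Choosing one from each class (27 integers) avoids any shared remainder.
One more choice must repeat a class, so two differ by a multiple of 27. Hence 27 + 1 = 28.

28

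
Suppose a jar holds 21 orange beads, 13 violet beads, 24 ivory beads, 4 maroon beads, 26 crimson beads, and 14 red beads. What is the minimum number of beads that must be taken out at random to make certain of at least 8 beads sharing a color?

40

Treat the 6 colors as pigeonholes.
In the worst case we take at most 7 of each color, but all 4 maroon (fewer than 7), giving 7 + 7 + 7 + 4 + 7 + 7 = 39.
One more bead then forces some color to 8, so 39 + 1 = 40.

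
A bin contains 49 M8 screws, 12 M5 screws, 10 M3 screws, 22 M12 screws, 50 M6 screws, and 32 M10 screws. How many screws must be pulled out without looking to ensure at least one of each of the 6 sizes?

166

The hardest size to obtain is M3: we could draw every other screw first — 175 − 10 = 165 screws — without a single M3 one.
The next draw must be M3, so 165 + 1 = 166.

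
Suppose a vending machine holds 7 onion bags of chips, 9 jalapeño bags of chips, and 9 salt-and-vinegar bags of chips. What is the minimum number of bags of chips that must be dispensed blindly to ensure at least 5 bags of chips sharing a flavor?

13

Treat the 3 flavors as pigeonholes.
The worst case takes 4 bags of chips of each flavor without reaching 5 of any: 3 × 4 = 12.
The next bag of chips must bring some flavor to 5, so 12 + 1 = 13.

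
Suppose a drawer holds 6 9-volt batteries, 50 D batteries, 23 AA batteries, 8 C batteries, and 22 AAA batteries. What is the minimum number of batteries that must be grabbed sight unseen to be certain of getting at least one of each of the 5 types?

The hardest type to obtain is 9-volt: we could draw every other battery first — 109 − 6 = 103 batteries — without a single 9-volt one.
The next draw must be 9-volt, so 103 + 1 = 104.

104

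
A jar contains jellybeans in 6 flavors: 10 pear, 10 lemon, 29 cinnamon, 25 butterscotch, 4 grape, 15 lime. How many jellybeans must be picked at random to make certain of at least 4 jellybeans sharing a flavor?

Treat the 6 flavors as pigeonholes.
The worst case takes 3 jellybeans of each flavor without reaching 4 of any: 6 × 3 = 18.
The next jellybean must bring some flavor to 4, so 18 + 1 = 19.

19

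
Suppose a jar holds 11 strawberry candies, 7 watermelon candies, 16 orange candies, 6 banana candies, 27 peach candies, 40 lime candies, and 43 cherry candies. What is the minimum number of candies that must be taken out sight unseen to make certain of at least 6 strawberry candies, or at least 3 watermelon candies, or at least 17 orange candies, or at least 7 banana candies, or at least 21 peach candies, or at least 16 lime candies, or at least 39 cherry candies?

Each of the 7 flavors has its own threshold; avoid all of them simultaneously.
The worst case stops just short of every target: 5 strawberry, 2 watermelon, 16 orange, 6 banana, 20 peach, 15 lime, 38 cherry — 5 + 2 + 16 + 6 + 20 + 15 + 38 = 102 candies.
One more candy must push some flavor to its target, so 102 + 1 = 103.

103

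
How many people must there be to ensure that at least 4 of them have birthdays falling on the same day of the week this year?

There are 7 days of the week acting as pigeonholes.
With 7 × 3 = 21 people we could place exactly 3 in each, with no class reaching 4.
One more forces some class to hold 4, so 21 + 1 = 22.

22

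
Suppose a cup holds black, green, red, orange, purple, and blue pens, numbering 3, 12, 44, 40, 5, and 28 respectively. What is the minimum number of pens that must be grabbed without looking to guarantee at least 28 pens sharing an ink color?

In the worst case we take at most 27 of each ink color, but all 3 black, all 12 green, and all 5 purple (fewer than 27), giving 3 + 12 + 27 + 27 + 5 + 27 = 101.
One more pen then forces some ink color to 28, so 101 + 1 = 102.

102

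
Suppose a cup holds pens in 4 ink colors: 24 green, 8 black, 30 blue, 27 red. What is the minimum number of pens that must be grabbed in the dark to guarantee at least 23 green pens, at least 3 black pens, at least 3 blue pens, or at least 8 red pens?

The worst case stops just short of every target: 22 green, 2 black, 2 blue, 7 red — 22 + 2 + 2 + 7 = 33 pens.
One more pen must push some ink color to its target, so 33 + 1 = 34.

34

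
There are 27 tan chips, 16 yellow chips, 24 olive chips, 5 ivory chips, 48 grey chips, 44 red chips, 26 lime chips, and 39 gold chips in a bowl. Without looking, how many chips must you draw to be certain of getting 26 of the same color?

Treat the 8 colors as pigeonholes.
In the worst case we take at most 25 of each color, but all 16 yellow, all 24 olive, and all 5 ivory (fewer than 25), giving 25 + 16 + 24 + 5 + 25 + 25 + 25 + 25 = 170.
One more chip then forces some color to 26, so 170 + 1 = 171.

171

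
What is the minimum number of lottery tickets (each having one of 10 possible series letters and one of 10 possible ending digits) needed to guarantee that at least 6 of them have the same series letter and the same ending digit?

501

There are 10 × 10 = 100 (series letter, ending digit) combinations acting as pigeonholes.
With 100 × 5 = 500 lottery tickets we could place exactly 5 in each, with no (series letter, ending digit) pair reaching 6.
One more forces some (series letter, ending digit) pair to hold 6, so 500 + 1 = 501.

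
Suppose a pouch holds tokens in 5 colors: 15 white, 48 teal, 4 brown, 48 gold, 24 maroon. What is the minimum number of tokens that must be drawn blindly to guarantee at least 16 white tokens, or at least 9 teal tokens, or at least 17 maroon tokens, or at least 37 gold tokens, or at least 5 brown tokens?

80

The worst case stops just short of every target: 15 white, 8 teal, 4 brown, 36 gold, 16 maroon — 15 + 8 + 4 + 36 + 16 = 79 tokens.
One more token must push some color to its target, so 79 + 1 = 80.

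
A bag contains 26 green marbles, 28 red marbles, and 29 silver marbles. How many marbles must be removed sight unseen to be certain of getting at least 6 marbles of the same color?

Treat the 3 colors as pigeonholes.
The worst case takes 5 marbles of each color without reaching 6 of any: 3 × 5 = 15.
The next marble must bring some color to 6, so 15 + 1 = 16.

16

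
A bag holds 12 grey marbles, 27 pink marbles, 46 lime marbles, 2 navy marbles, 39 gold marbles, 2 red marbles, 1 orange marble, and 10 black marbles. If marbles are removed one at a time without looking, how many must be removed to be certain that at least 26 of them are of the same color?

103

Treat the 8 colors as pigeonholes.
In the worst case we take at most 25 of each color, but all 12 grey, all 2 navy, all 2 red, all 1 orange, and all 10 black (fewer than 25), giving 12 + 25 + 25 + 2 + 25 + 2 + 1 + 10 = 102.
One more marble then forces some color to 26, so 102 + 1 = 103.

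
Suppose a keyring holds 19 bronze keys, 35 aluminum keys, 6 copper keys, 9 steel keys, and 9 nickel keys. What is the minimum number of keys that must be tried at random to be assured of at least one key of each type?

73

The hardest type to obtain is copper: we could draw every other key first — 78 − 6 = 72 keys — without a single copper one.
The next draw must be copper, so 72 + 1 = 73.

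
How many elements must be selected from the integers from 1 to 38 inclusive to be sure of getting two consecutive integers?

Partition {1, …, 38} into 19 pairs: {1,2}, {3,4}, …, {37,38}.
Choosing 19 integers — say the 19 even numbers 2, 4, …, 38 — takes one from each pair and avoids the property.
Choosing 20 forces two into the same pair by pigeonhole, and those are consecutive. So 20.

20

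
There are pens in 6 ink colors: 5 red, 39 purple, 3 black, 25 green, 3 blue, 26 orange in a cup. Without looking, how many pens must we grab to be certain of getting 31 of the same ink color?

Treat the 6 ink colors as pigeonholes.
In the worst case we take at most 30 of each ink color, but all 5 red, all 3 black, all 25 green, all 3 blue, and all 26 orange (fewer than 30), giving 5 + 30 + 3 + 25 + 3 + 26 = 92.
One more pen then forces some ink color to 31, so 92 + 1 = 93.

93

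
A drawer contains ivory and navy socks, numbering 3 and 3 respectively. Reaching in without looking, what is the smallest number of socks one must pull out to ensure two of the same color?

3

The worst case takes 1 sock of each color without reaching 2 of any: 2 × 1 = 2.
The next sock must bring some color to 2, so 2 + 1 = 3.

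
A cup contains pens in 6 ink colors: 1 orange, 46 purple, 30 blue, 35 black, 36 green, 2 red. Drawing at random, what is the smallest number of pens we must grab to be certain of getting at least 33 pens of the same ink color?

In the worst case we take at most 32 of each ink color, but all 1 orange, all 30 blue, and all 2 red (fewer than 32), giving 1 + 32 + 30 + 32 + 32 + 2 = 129.
One more pen then forces some ink color to 33, so 129 + 1 = 130.

130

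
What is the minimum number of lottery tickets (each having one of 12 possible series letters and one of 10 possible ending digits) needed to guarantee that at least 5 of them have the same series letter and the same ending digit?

There are 12 × 10 = 120 (series letter, ending digit) combinations acting as pigeonholes.
With 120 × 4 = 480 lottery tickets we could place exactly 4 in each, with no (series letter, ending digit) pair reaching 5.
One more forces some (series letter, ending digit) pair to hold 5, so 480 + 1 = 481.

481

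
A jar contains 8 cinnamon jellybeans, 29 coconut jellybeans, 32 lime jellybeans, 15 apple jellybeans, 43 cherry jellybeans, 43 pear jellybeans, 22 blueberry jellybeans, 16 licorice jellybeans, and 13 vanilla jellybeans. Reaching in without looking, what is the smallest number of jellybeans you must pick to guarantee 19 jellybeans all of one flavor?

In the worst case we take at most 18 of each flavor, but all 8 cinnamon, all 15 apple, all 16 licorice, and all 13 vanilla (fewer than 18), giving 8 + 18 + 18 + 15 + 18 + 18 + 18 + 16 + 13 = 142.
One more jellybean then forces some flavor to 19, so 142 + 1 = 143.

143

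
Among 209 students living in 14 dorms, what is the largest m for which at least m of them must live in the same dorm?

15

If each of the 14 dorms held at most 14, the total would be at most 14 × 14 = 196 < 209, a contradiction.
So at least one holds ⌈209/14⌉ = 15.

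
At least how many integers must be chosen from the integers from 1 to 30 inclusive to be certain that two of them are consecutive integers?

Partition {1, …, 30} into 15 pairs: {1,2}, {3,4}, …, {29,30}.
Choosing 15 integers — say the 15 even numbers 2, 4, …, 30 — takes one from each pair and avoids the property.
Choosing 16 forces two into the same pair by pigeonhole, and those are consecutive. So 16.

16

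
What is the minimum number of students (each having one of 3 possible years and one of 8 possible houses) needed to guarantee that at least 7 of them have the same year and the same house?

There are 3 × 8 = 24 (year, house) combinations acting as pigeonholes.
With 24 × 6 = 144 students we could place exactly 6 in each, with no (year, house) pair reaching 7.
One more forces some (year, house) pair to hold 7, so 144 + 1 = 145.

145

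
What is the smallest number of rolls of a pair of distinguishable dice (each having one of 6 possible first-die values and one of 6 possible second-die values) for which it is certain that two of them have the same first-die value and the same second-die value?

There are 6 × 6 = 36 (first-die value, second-die value) combinations acting as pigeonholes.
With 36 rolls of a pair of distinguishable dice we could place one in each, avoiding any repeat.
One more forces some (first-die value, second-die value) pair to hold 2, so 36 + 1 = 37.

37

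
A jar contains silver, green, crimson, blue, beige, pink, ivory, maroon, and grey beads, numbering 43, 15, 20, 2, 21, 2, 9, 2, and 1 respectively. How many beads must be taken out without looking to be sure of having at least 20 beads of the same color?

89

Treat the 9 colors as pigeonholes.
In the worst case we take at most 19 of each color, but all 15 green, all 2 blue, all 2 pink, all 9 ivory, all 2 maroon, and all 1 grey (fewer than 19), giving 19 + 15 + 19 + 2 + 19 + 2 + 9 + 2 + 1 = 88.
One more bead then forces some color to 20, so 88 + 1 = 89.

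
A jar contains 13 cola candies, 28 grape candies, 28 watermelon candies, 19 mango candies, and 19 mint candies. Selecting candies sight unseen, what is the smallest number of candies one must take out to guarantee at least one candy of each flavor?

The hardest flavor to obtain is cola: we could draw every other candy first — 107 − 13 = 94 candies — without a single cola one.
The next draw must be cola, so 94 + 1 = 95.

95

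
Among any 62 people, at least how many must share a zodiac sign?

The 62 people fall into 12 zodiac signs.
If each of the 12 zodiac signs held at most 5, the total would be at most 12 × 5 = 60 < 62, a contradiction.
So at least one holds ⌈62/12⌉ = 6.

6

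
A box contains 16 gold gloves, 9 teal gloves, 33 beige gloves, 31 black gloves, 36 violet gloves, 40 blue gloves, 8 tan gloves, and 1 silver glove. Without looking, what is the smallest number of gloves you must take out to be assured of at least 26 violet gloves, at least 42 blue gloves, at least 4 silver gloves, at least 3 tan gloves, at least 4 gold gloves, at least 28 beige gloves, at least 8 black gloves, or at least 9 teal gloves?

Each of the 8 colors has its own threshold; avoid all of them simultaneously.
The worst case stops just short of every target: 3 gold, 8 teal, 27 beige, 7 black, 25 violet, all 40 blue, 2 tan, all 1 silver — 3 + 8 + 27 + 7 + 25 + 40 + 2 + 1 = 113 gloves.
One more glove must push some color to its target, so 113 + 1 = 114.

114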